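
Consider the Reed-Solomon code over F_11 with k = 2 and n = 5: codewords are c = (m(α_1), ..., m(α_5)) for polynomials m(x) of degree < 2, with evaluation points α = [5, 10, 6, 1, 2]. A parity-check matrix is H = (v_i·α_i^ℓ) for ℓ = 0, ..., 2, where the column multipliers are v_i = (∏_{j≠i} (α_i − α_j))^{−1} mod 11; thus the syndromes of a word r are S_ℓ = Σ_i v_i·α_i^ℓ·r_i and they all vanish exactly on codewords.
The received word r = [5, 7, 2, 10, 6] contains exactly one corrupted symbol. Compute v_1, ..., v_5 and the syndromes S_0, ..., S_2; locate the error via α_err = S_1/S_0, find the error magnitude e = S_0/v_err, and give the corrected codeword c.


S = (7, 9, 10), error at position 3, error magnitude e = 1, c = [5, 7, 1, 10, 6].

Step 1: column multipliers v_i = (∏_{j≠i}(α_i − α_j))^{−1} mod 11.
  i = 1 (α = 5): (5−10)(5−6)(5−1)(5−2) = (−5)·(−1)·4·3 = 60 ≡ 5, so v_1 = 5^{−1} = 9 (mod 11).
  i = 2 (α = 10): (10−5)(10−6)(10−1)(10−2) = 5·4·9·8 = 1440 ≡ 10, so v_2 = 10^{−1} = 10 (mod 11).
  i = 3 (α = 6): (6−5)(6−10)(6−1)(6−2) = 1·(−4)·5·4 = −80 ≡ 8, so v_3 = 8^{−1} = 7 (mod 11).
  i = 4 (α = 1): (1−5)(1−10)(1−6)(1−2) = (−4)·(−9)·(−5)·(−1) = 180 ≡ 4, so v_4 = 4^{−1} = 3 (mod 11).
  i = 5 (α = 2): (2−5)(2−10)(2−6)(2−1) = (−3)·(−8)·(−4)·1 = −96 ≡ 3, so v_5 = 3^{−1} = 4 (mod 11).
  v = [9, 10, 7, 3, 4].
Step 2: syndromes of r = [5, 7, 2, 10, 6] (all sums mod 11).
  S_0 = Σ v_i r_i = 9·5 + 10·7 + 7·2 + 3·10 + 4·6 = 183 ≡ 7.
  S_1 = Σ v_i α_i r_i = 9·5·5 + 10·10·7 + 7·6·2 + 3·1·10 + 4·2·6 = 1087 ≡ 9.
  α_i^2 mod 11 = [3, 1, 3, 1, 4].
  S_2 = Σ v_i α_i^2 r_i = 9·3·5 + 10·1·7 + 7·3·2 + 3·1·10 + 4·4·6 = 373 ≡ 10.
  S = (7, 9, 10) ≠ 0, so r is not a codeword (an error is present).
Step 3: locate the error. For a single error e at position i, S_ℓ = v_i·e·α_i^ℓ, so α_err = S_1/S_0.
  S_0^{−1} = 7^{−1} = 8 (mod 11), so α_err = 9·8 = 72 ≡ 6 = α_3. Error position i = 3.
  Consistency check: S_2/S_1 = 10·5 = 50 ≡ 6 = α_err ✓ (single-error assumption holds).
Step 4: error magnitude e = S_0/v_3 = S_0·∏_{j≠3}(α_3 − α_j) = 7·8 = 56 ≡ 1 (mod 11).
Step 5: correct position 3: c_3 = r_3 − e = 2 − 1 ≡ 1 (mod 11). Hence c = [5, 7, 1, 10, 6].
  Check: interpolating c through the α_i gives m(x) = 3 + 7·x (degree < 2) with m(α_i) = c_i for every i, so c is indeed a codeword.


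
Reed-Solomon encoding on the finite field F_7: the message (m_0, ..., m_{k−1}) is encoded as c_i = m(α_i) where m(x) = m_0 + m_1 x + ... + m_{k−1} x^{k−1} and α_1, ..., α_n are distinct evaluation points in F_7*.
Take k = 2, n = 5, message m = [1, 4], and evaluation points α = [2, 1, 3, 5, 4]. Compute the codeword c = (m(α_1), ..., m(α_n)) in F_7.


c = [2, 5, 6, 0, 3]

Message polynomial: m(x) = 1 + 4·x (mod 7).
For each evaluation point α_i, compute m(α_i) mod 7:
  α_1 = 2: Horner steps 4 → 2, so m(2) = 2.
  α_2 = 1: Horner steps 4 → 5, so m(1) = 5.
  α_3 = 3: Horner steps 4 → 6, so m(3) = 6.
  α_4 = 5: Horner steps 4 → 0, so m(5) = 0.
  α_5 = 4: Horner steps 4 → 3, so m(4) = 3.
Codeword c = [2, 5, 6, 0, 3] ∈ F_7^5.


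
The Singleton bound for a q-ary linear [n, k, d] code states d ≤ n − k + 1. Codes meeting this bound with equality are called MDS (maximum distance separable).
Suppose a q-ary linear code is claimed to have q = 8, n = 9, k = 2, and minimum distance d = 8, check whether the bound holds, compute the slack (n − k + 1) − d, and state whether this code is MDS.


Singleton RHS = n − k + 1 = 8, slack = 0, bound satisfied, MDS.

Singleton bound: d ≤ n − k + 1.
Here n = 9, k = 2, so n − k + 1 = 8.
Given d = 8, check d ≤ 8: YES.
Slack = (n − k + 1) − d = 0.
The code is MDS (slack = 0).
Description: the claimed parameters are [9, 2, 8]_8; such a code would be MDS (meets Singleton bound).


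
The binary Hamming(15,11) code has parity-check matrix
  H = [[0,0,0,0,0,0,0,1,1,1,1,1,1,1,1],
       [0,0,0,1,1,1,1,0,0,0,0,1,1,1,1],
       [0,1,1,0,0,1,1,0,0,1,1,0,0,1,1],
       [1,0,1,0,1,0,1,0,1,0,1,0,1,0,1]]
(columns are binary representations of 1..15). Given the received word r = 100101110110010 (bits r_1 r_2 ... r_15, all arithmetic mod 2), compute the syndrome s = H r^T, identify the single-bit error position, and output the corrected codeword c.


s = (0, 0, 1, 1)^T, error position = 3, corrected codeword c = 101101110110010

Compute s = H r^T mod 2 one row at a time:
  s_1 = 1 + 0 + 1 + 1 + 0 + 0 + 1 + 0 = 4 ≡ 0 (mod 2).
  s_2 = 1 + 0 + 1 + 1 + 0 + 0 + 1 + 0 = 4 ≡ 0 (mod 2).
  s_3 = 0 + 0 + 1 + 1 + 1 + 1 + 1 + 0 = 5 ≡ 1 (mod 2).
  s_4 = 1 + 0 + 0 + 1 + 0 + 1 + 0 + 0 = 3 ≡ 1 (mod 2).
s = (0, 0, 1, 1)^T — this equals column 3 of H (binary 0011), so error is at position 3.
Correct: flip bit 3 of r = 100101110110010 to get c = 101101110110010.


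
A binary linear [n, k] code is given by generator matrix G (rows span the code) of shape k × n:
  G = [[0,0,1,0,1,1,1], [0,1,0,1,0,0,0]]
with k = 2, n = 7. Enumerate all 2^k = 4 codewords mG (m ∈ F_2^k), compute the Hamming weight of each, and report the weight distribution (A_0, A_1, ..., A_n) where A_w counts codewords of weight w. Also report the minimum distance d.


Weight distribution: A_0 = 1, A_2 = 1, A_4 = 1, A_6 = 1. Minimum distance d = 2.

Enumerate all 2^2 = 4 messages m ∈ F_2^2.
For each, compute codeword c = mG in F_2^7, then tally its weight.
  m = 00 → c = 0000000, weight = 0.
  m = 10 → c = 0010111, weight = 4.
  m = 01 → c = 0101000, weight = 2.
  m = 11 → c = 0111111, weight = 6.
Tally weights:
  weight 0: 1 codewords.
  weight 2: 1 codewords.
  weight 4: 1 codewords.
  weight 6: 1 codewords.
Minimum distance d = smallest w > 0 with A_w > 0 = 2.
Sanity: Σ A_w = 4 = 2^2 = 4 ✓.


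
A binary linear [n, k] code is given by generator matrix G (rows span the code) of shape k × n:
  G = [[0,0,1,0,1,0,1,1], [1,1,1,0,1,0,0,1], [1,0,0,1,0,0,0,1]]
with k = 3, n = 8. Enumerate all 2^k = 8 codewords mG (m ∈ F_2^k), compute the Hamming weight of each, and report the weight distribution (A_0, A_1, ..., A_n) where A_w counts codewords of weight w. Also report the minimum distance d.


Weight distribution: A_0 = 1, A_3 = 2, A_4 = 3, A_5 = 2. Minimum distance d = 3.

Enumerate all 2^3 = 8 messages m ∈ F_2^3.
For each, compute codeword c = mG in F_2^8, then tally its weight.
  m = 000 → c = 00000000, weight = 0.
  m = 100 → c = 00101011, weight = 4.
  m = 010 → c = 11101001, weight = 5.
  m = 110 → c = 11000010, weight = 3.
  m = 001 → c = 10010001, weight = 3.
  m = 101 → c = 10111010, weight = 5.
  m = 011 → c = 01111000, weight = 4.
  m = 111 → c = 01010011, weight = 4.
Tally weights:
  weight 0: 1 codewords.
  weight 3: 2 codewords.
  weight 4: 3 codewords.
  weight 5: 2 codewords.
Minimum distance d = smallest w > 0 with A_w > 0 = 3.
Sanity: Σ A_w = 8 = 2^3 = 8 ✓.


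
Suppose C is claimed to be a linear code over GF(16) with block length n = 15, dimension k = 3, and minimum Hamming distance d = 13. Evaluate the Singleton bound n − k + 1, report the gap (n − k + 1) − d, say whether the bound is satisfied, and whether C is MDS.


Singleton RHS = n − k + 1 = 13, slack = 0, bound satisfied, MDS.

Singleton bound: d ≤ n − k + 1.
Here n = 15, k = 3, so n − k + 1 = 13.
Given d = 13, check d ≤ 13: YES.
Slack = (n − k + 1) − d = 0.
The code is MDS (slack = 0).
Description: the claimed parameters are [15, 3, 13]_16; such a code would be MDS (meets Singleton bound).


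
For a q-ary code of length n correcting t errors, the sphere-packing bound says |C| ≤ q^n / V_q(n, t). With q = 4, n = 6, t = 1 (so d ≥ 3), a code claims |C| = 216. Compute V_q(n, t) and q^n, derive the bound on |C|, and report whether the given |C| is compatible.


V_q(n, t) = 19, q^n = 4096, Hamming bound = 215, |C| = 216 > bound (violated).

Step 1: Compute V_q(n, t) = Σ_{j=0}^1 C(n, j) (q−1)^j.
  j = 0: C(6,0)·(3)^0 = 1·1 = 1.
  j = 1: C(6,1)·(3)^1 = 6·3 = 18.
  V_q(n, t) = 1 + 18 = 19.
Step 2: q^n = 4^6 = 4096.
Step 3: Hamming bound ⌊q^n / V_q(n,t)⌋ = ⌊4096/19⌋ = 215.
Step 4: Compare |C| = 216 to 215: violated.
The claimed |C| lies above the Hamming bound, so no 4-ary code of length 6 with d ≥ 3 can have 216 codewords.


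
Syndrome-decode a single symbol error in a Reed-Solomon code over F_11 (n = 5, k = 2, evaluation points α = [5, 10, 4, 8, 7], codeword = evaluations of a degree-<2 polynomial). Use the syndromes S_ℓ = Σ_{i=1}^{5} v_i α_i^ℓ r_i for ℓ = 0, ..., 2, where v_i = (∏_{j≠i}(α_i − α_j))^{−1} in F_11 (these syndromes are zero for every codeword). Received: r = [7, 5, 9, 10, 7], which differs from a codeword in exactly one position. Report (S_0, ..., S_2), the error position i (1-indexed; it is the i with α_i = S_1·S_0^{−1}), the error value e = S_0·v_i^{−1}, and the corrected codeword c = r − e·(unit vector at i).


S = (2, 10, 6), error at position 1, error magnitude e = 6, c = [1, 5, 9, 10, 7].

Step 1: column multipliers v_i = (∏_{j≠i}(α_i − α_j))^{−1} mod 11.
  i = 1 (α = 5): (5−10)(5−4)(5−8)(5−7) = (−5)·1·(−3)·(−2) = −30 ≡ 3, so v_1 = 3^{−1} = 4 (mod 11).
  i = 2 (α = 10): (10−5)(10−4)(10−8)(10−7) = 5·6·2·3 = 180 ≡ 4, so v_2 = 4^{−1} = 3 (mod 11).
  i = 3 (α = 4): (4−5)(4−10)(4−8)(4−7) = (−1)·(−6)·(−4)·(−3) = 72 ≡ 6, so v_3 = 6^{−1} = 2 (mod 11).
  i = 4 (α = 8): (8−5)(8−10)(8−4)(8−7) = 3·(−2)·4·1 = −24 ≡ 9, so v_4 = 9^{−1} = 5 (mod 11).
  i = 5 (α = 7): (7−5)(7−10)(7−4)(7−8) = 2·(−3)·3·(−1) = 18 ≡ 7, so v_5 = 7^{−1} = 8 (mod 11).
  v = [4, 3, 2, 5, 8].
Step 2: syndromes of r = [7, 5, 9, 10, 7] (all sums mod 11).
  S_0 = Σ v_i r_i = 4·7 + 3·5 + 2·9 + 5·10 + 8·7 = 167 ≡ 2.
  S_1 = Σ v_i α_i r_i = 4·5·7 + 3·10·5 + 2·4·9 + 5·8·10 + 8·7·7 = 1154 ≡ 10.
  α_i^2 mod 11 = [3, 1, 5, 9, 5].
  S_2 = Σ v_i α_i^2 r_i = 4·3·7 + 3·1·5 + 2·5·9 + 5·9·10 + 8·5·7 = 919 ≡ 6.
  S = (2, 10, 6) ≠ 0, so r is not a codeword (an error is present).
Step 3: locate the error. For a single error e at position i, S_ℓ = v_i·e·α_i^ℓ, so α_err = S_1/S_0.
  S_0^{−1} = 2^{−1} = 6 (mod 11), so α_err = 10·6 = 60 ≡ 5 = α_1. Error position i = 1.
  Consistency check: S_2/S_1 = 6·10 = 60 ≡ 5 = α_err ✓ (single-error assumption holds).
Step 4: error magnitude e = S_0/v_1 = S_0·∏_{j≠1}(α_1 − α_j) = 2·3 = 6 ≡ 6 (mod 11).
Step 5: correct position 1: c_1 = r_1 − e = 7 − 6 ≡ 1 (mod 11). Hence c = [1, 5, 9, 10, 7].
  Check: interpolating c through the α_i gives m(x) = 8 + 3·x (degree < 2) with m(α_i) = c_i for every i, so c is indeed a codeword.


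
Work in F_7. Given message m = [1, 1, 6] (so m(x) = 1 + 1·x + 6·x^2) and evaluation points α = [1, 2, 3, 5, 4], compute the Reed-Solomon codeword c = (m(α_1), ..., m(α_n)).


c = [1, 6, 2, 2, 3]

Message polynomial: m(x) = 1 + 1·x + 6·x^2 (mod 7).
For each evaluation point α_i, compute m(α_i) mod 7:
  α_1 = 1: Horner steps 6 → 0 → 1, so m(1) = 1.
  α_2 = 2: Horner steps 6 → 6 → 6, so m(2) = 6.
  α_3 = 3: Horner steps 6 → 5 → 2, so m(3) = 2.
  α_4 = 5: Horner steps 6 → 3 → 2, so m(5) = 2.
  α_5 = 4: Horner steps 6 → 4 → 3, so m(4) = 3.
Codeword c = [1, 6, 2, 2, 3] ∈ F_7^5.


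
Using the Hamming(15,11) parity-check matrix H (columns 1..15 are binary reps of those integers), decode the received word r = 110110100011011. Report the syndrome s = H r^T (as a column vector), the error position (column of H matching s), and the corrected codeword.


s = (0, 0, 1, 1)^T, error position = 3, corrected codeword c = 111110100011011

Compute s = H r^T mod 2 one row at a time:
  s_1 = 0 + 0 + 0 + 1 + 1 + 0 + 1 + 1 = 4 ≡ 0 (mod 2).
  s_2 = 1 + 1 + 0 + 1 + 1 + 0 + 1 + 1 = 6 ≡ 0 (mod 2).
  s_3 = 1 + 0 + 0 + 1 + 0 + 1 + 1 + 1 = 5 ≡ 1 (mod 2).
  s_4 = 1 + 0 + 1 + 1 + 0 + 1 + 0 + 1 = 5 ≡ 1 (mod 2).
s = (0, 0, 1, 1)^T — this equals column 3 of H (binary 0011), so error is at position 3.
Correct: flip bit 3 of r = 110110100011011 to get c = 111110100011011.


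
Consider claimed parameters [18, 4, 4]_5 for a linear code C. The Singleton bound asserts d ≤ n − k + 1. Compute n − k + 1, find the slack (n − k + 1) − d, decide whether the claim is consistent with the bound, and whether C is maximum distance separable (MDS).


Singleton RHS = n − k + 1 = 15, slack = 11, bound satisfied, not MDS.

Singleton bound: d ≤ n − k + 1.
Here n = 18, k = 4, so n − k + 1 = 15.
Given d = 4, check d ≤ 15: YES.
Slack = (n − k + 1) − d = 11.
The code is NOT MDS (slack = 11 > 0).
Description: the claimed parameters are [18, 4, 4]_5; such a code would be non-MDS.


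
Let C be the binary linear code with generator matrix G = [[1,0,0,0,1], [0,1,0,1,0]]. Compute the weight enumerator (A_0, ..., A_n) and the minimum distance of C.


Weight distribution: A_0 = 1, A_2 = 2, A_4 = 1. Minimum distance d = 2.

Enumerate all 2^2 = 4 messages m ∈ F_2^2.
For each, compute codeword c = mG in F_2^5, then tally its weight.
  m = 00 → c = 00000, weight = 0.
  m = 10 → c = 10001, weight = 2.
  m = 01 → c = 01010, weight = 2.
  m = 11 → c = 11011, weight = 4.
Tally weights:
  weight 0: 1 codewords.
  weight 2: 2 codewords.
  weight 4: 1 codewords.
Minimum distance d = smallest w > 0 with A_w > 0 = 2.
Sanity: Σ A_w = 4 = 2^2 = 4 ✓.


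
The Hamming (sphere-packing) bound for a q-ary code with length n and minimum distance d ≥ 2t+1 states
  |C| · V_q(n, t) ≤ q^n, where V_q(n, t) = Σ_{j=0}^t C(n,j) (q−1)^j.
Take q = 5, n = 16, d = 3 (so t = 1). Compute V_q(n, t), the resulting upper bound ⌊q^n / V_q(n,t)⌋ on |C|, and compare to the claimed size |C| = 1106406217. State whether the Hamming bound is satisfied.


V_q(n, t) = 65, q^n = 152587890625, Hamming bound = 2347506009, |C| = 1106406217 ≤ bound (satisfied).

Step 1: Compute V_q(n, t) = Σ_{j=0}^1 C(n, j) (q−1)^j.
  j = 0: C(16,0)·(4)^0 = 1·1 = 1.
  j = 1: C(16,1)·(4)^1 = 16·4 = 64.
  V_q(n, t) = 1 + 64 = 65.
Step 2: q^n = 5^16 = 152587890625.
Step 3: Hamming bound ⌊q^n / V_q(n,t)⌋ = ⌊152587890625/65⌋ = 2347506009.
Step 4: Compare |C| = 1106406217 to 2347506009: satisfied.
The claimed |C| lies below the Hamming bound.


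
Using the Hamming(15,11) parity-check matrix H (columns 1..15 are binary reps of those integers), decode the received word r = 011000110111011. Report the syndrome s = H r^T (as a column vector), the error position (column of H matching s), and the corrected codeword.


s = (0, 0, 1, 0)^T, error position = 2, corrected codeword c = 001000110111011

Compute s = H r^T mod 2 one row at a time:
  s_1 = 1 + 0 + 1 + 1 + 1 + 0 + 1 + 1 = 6 ≡ 0 (mod 2).
  s_2 = 0 + 0 + 0 + 1 + 1 + 0 + 1 + 1 = 4 ≡ 0 (mod 2).
  s_3 = 1 + 1 + 0 + 1 + 1 + 1 + 1 + 1 = 7 ≡ 1 (mod 2).
  s_4 = 0 + 1 + 0 + 1 + 0 + 1 + 0 + 1 = 4 ≡ 0 (mod 2).
s = (0, 0, 1, 0)^T — this equals column 2 of H (binary 0010), so error is at position 2.
Correct: flip bit 2 of r = 011000110111011 to get c = 001000110111011.


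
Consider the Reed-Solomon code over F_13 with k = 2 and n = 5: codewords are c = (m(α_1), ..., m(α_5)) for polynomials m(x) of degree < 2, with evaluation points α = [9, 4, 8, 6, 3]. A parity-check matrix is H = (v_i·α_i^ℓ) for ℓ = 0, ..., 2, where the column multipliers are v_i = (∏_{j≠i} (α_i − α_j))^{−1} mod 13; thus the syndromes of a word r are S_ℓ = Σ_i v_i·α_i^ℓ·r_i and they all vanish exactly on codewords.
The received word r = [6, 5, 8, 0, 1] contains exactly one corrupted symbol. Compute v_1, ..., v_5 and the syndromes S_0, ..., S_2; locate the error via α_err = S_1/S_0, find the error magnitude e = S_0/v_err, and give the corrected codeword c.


S = (6, 2, 5), error at position 1, error magnitude e = 7, c = [12, 5, 8, 0, 1].

Step 1: column multipliers v_i = (∏_{j≠i}(α_i − α_j))^{−1} mod 13.
  i = 1 (α = 9): (9−4)(9−8)(9−6)(9−3) = 5·1·3·6 = 90 ≡ 12, so v_1 = 12^{−1} = 12 (mod 13).
  i = 2 (α = 4): (4−9)(4−8)(4−6)(4−3) = (−5)·(−4)·(−2)·1 = −40 ≡ 12, so v_2 = 12^{−1} = 12 (mod 13).
  i = 3 (α = 8): (8−9)(8−4)(8−6)(8−3) = (−1)·4·2·5 = −40 ≡ 12, so v_3 = 12^{−1} = 12 (mod 13).
  i = 4 (α = 6): (6−9)(6−4)(6−8)(6−3) = (−3)·2·(−2)·3 = 36 ≡ 10, so v_4 = 10^{−1} = 4 (mod 13).
  i = 5 (α = 3): (3−9)(3−4)(3−8)(3−6) = (−6)·(−1)·(−5)·(−3) = 90 ≡ 12, so v_5 = 12^{−1} = 12 (mod 13).
  v = [12, 12, 12, 4, 12].
Step 2: syndromes of r = [6, 5, 8, 0, 1] (all sums mod 13).
  S_0 = Σ v_i r_i = 12·6 + 12·5 + 12·8 + 4·0 + 12·1 = 240 ≡ 6.
  S_1 = Σ v_i α_i r_i = 12·9·6 + 12·4·5 + 12·8·8 + 4·6·0 + 12·3·1 = 1692 ≡ 2.
  α_i^2 mod 13 = [3, 3, 12, 10, 9].
  S_2 = Σ v_i α_i^2 r_i = 12·3·6 + 12·3·5 + 12·12·8 + 4·10·0 + 12·9·1 = 1656 ≡ 5.
  S = (6, 2, 5) ≠ 0, so r is not a codeword (an error is present).
Step 3: locate the error. For a single error e at position i, S_ℓ = v_i·e·α_i^ℓ, so α_err = S_1/S_0.
  S_0^{−1} = 6^{−1} = 11 (mod 13), so α_err = 2·11 = 22 ≡ 9 = α_1. Error position i = 1.
  Consistency check: S_2/S_1 = 5·7 = 35 ≡ 9 = α_err ✓ (single-error assumption holds).
Step 4: error magnitude e = S_0/v_1 = S_0·∏_{j≠1}(α_1 − α_j) = 6·12 = 72 ≡ 7 (mod 13).
Step 5: correct position 1: c_1 = r_1 − e = 6 − 7 ≡ 12 (mod 13). Hence c = [12, 5, 8, 0, 1].
  Check: interpolating c through the α_i gives m(x) = 2 + 4·x (degree < 2) with m(α_i) = c_i for every i, so c is indeed a codeword.


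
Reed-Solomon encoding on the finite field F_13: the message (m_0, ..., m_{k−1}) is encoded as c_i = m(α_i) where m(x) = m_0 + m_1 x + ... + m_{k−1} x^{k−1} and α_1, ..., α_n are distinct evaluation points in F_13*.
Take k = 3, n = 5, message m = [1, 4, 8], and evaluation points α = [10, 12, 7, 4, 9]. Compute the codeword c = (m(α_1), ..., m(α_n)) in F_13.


c = [9, 5, 5, 2, 9]

Message polynomial: m(x) = 1 + 4·x + 8·x^2 (mod 13).
For each evaluation point α_i, compute m(α_i) mod 13:
  α_1 = 10: Horner steps 8 → 6 → 9, so m(10) = 9.
  α_2 = 12: Horner steps 8 → 9 → 5, so m(12) = 5.
  α_3 = 7: Horner steps 8 → 8 → 5, so m(7) = 5.
  α_4 = 4: Horner steps 8 → 10 → 2, so m(4) = 2.
  α_5 = 9: Horner steps 8 → 11 → 9, so m(9) = 9.
Codeword c = [9, 5, 5, 2, 9] ∈ F_13^5.


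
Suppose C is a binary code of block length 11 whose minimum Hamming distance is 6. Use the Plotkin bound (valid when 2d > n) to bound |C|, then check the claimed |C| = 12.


Plotkin bound M ≤ 12; given |C| = 12 ≤ bound (satisfied).

Check applicability: 2d = 12, n = 11.
2d − n = 1 > 0, so Plotkin applies.
Compute d/(2d−n) = 6/1 ≈ 6.0000.
⌊d/(2d−n)⌋ = 6.
Plotkin bound: M ≤ 2·6 = 12.
Given |C| = 12, check: satisfied.
This |C| is at the Plotkin bound.


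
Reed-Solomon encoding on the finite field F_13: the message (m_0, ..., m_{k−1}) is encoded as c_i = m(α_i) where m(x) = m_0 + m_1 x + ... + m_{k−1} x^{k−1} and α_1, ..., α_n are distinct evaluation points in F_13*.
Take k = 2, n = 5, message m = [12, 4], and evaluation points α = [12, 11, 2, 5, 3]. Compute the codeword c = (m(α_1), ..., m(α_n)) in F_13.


c = [8, 4, 7, 6, 11]

Message polynomial: m(x) = 12 + 4·x (mod 13).
For each evaluation point α_i, compute m(α_i) mod 13:
  α_1 = 12: Horner steps 4 → 8, so m(12) = 8.
  α_2 = 11: Horner steps 4 → 4, so m(11) = 4.
  α_3 = 2: Horner steps 4 → 7, so m(2) = 7.
  α_4 = 5: Horner steps 4 → 6, so m(5) = 6.
  α_5 = 3: Horner steps 4 → 11, so m(3) = 11.
Codeword c = [8, 4, 7, 6, 11] ∈ F_13^5.


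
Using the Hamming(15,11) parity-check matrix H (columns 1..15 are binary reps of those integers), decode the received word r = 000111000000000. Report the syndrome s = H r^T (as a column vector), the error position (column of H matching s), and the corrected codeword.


s = (0, 1, 1, 1)^T, error position = 7, corrected codeword c = 000111100000000

Compute s = H r^T mod 2 one row at a time:
  s_1 = 0 + 0 + 0 + 0 + 0 + 0 + 0 + 0 = 0 ≡ 0 (mod 2).
  s_2 = 1 + 1 + 1 + 0 + 0 + 0 + 0 + 0 = 3 ≡ 1 (mod 2).
  s_3 = 0 + 0 + 1 + 0 + 0 + 0 + 0 + 0 = 1 ≡ 1 (mod 2).
  s_4 = 0 + 0 + 1 + 0 + 0 + 0 + 0 + 0 = 1 ≡ 1 (mod 2).
s = (0, 1, 1, 1)^T — this equals column 7 of H (binary 0111), so error is at position 7.
Correct: flip bit 7 of r = 000111000000000 to get c = 000111100000000.


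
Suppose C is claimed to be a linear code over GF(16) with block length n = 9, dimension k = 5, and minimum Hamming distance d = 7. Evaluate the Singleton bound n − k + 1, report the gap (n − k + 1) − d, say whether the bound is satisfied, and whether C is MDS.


Singleton RHS = n − k + 1 = 5, slack = -2, bound violated (no such code; not MDS).

Singleton bound: d ≤ n − k + 1.
Here n = 9, k = 5, so n − k + 1 = 5.
Given d = 7, check d ≤ 5: NO.
Slack = (n − k + 1) − d = -2.
The slack is negative: d = 7 exceeds n − k + 1 = 5 by 2, so the Singleton bound is violated and no linear [9, 5, 7]_16 code can exist. In particular it is not MDS (MDS requires d = n − k + 1 exactly).
Description: the claimed parameters are [9, 5, 7]_16; such a code would be impossible (violates the Singleton bound).


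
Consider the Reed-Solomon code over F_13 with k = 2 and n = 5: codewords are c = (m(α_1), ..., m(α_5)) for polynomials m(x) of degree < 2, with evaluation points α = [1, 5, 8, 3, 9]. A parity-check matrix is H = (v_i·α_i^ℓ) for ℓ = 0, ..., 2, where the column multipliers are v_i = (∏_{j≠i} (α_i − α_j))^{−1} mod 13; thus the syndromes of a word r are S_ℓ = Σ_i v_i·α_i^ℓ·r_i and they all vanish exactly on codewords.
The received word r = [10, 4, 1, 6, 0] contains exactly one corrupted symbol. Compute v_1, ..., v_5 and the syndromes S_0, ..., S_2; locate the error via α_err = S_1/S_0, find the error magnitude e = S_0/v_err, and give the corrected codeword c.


S = (9, 9, 9), error at position 1, error magnitude e = 2, c = [8, 4, 1, 6, 0].

Step 1: column multipliers v_i = (∏_{j≠i}(α_i − α_j))^{−1} mod 13.
  i = 1 (α = 1): (1−5)(1−8)(1−3)(1−9) = (−4)·(−7)·(−2)·(−8) = 448 ≡ 6, so v_1 = 6^{−1} = 11 (mod 13).
  i = 2 (α = 5): (5−1)(5−8)(5−3)(5−9) = 4·(−3)·2·(−4) = 96 ≡ 5, so v_2 = 5^{−1} = 8 (mod 13).
  i = 3 (α = 8): (8−1)(8−5)(8−3)(8−9) = 7·3·5·(−1) = −105 ≡ 12, so v_3 = 12^{−1} = 12 (mod 13).
  i = 4 (α = 3): (3−1)(3−5)(3−8)(3−9) = 2·(−2)·(−5)·(−6) = −120 ≡ 10, so v_4 = 10^{−1} = 4 (mod 13).
  i = 5 (α = 9): (9−1)(9−5)(9−8)(9−3) = 8·4·1·6 = 192 ≡ 10, so v_5 = 10^{−1} = 4 (mod 13).
  v = [11, 8, 12, 4, 4].
Step 2: syndromes of r = [10, 4, 1, 6, 0] (all sums mod 13).
  S_0 = Σ v_i r_i = 11·10 + 8·4 + 12·1 + 4·6 + 4·0 = 178 ≡ 9.
  S_1 = Σ v_i α_i r_i = 11·1·10 + 8·5·4 + 12·8·1 + 4·3·6 + 4·9·0 = 438 ≡ 9.
  α_i^2 mod 13 = [1, 12, 12, 9, 3].
  S_2 = Σ v_i α_i^2 r_i = 11·1·10 + 8·12·4 + 12·12·1 + 4·9·6 + 4·3·0 = 854 ≡ 9.
  S = (9, 9, 9) ≠ 0, so r is not a codeword (an error is present).
Step 3: locate the error. For a single error e at position i, S_ℓ = v_i·e·α_i^ℓ, so α_err = S_1/S_0.
  S_0^{−1} = 9^{−1} = 3 (mod 13), so α_err = 9·3 = 27 ≡ 1 = α_1. Error position i = 1.
  Consistency check: S_2/S_1 = 9·3 = 27 ≡ 1 = α_err ✓ (single-error assumption holds).
Step 4: error magnitude e = S_0/v_1 = S_0·∏_{j≠1}(α_1 − α_j) = 9·6 = 54 ≡ 2 (mod 13).
Step 5: correct position 1: c_1 = r_1 − e = 10 − 2 ≡ 8 (mod 13). Hence c = [8, 4, 1, 6, 0].
  Check: interpolating c through the α_i gives m(x) = 9 + 12·x (degree < 2) with m(α_i) = c_i for every i, so c is indeed a codeword.


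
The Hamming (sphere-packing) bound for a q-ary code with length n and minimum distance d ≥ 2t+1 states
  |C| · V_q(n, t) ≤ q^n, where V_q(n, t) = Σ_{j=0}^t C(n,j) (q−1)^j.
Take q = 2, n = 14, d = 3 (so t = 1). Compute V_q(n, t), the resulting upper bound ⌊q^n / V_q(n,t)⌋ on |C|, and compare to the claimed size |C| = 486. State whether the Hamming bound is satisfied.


V_q(n, t) = 15, q^n = 16384, Hamming bound = 1092, |C| = 486 ≤ bound (satisfied).

Step 1: Compute V_q(n, t) = Σ_{j=0}^1 C(n, j) (q−1)^j.
  j = 0: C(14,0)·(1)^0 = 1·1 = 1.
  j = 1: C(14,1)·(1)^1 = 14·1 = 14.
  V_q(n, t) = 1 + 14 = 15.
Step 2: q^n = 2^14 = 16384.
Step 3: Hamming bound ⌊q^n / V_q(n,t)⌋ = ⌊16384/15⌋ = 1092.
Step 4: Compare |C| = 486 to 1092: satisfied.
The claimed |C| lies below the Hamming bound.


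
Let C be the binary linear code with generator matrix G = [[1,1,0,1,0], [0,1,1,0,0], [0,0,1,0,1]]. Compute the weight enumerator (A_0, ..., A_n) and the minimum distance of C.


Weight distribution: A_0 = 1, A_2 = 3, A_3 = 3, A_5 = 1. Minimum distance d = 2.

Enumerate all 2^3 = 8 messages m ∈ F_2^3.
For each, compute codeword c = mG in F_2^5, then tally its weight.
  m = 000 → c = 00000, weight = 0.
  m = 100 → c = 11010, weight = 3.
  m = 010 → c = 01100, weight = 2.
  m = 110 → c = 10110, weight = 3.
  m = 001 → c = 00101, weight = 2.
  m = 101 → c = 11111, weight = 5.
  m = 011 → c = 01001, weight = 2.
  m = 111 → c = 10011, weight = 3.
Tally weights:
  weight 0: 1 codewords.
  weight 2: 3 codewords.
  weight 3: 3 codewords.
  weight 5: 1 codewords.
Minimum distance d = smallest w > 0 with A_w > 0 = 2.
Sanity: Σ A_w = 8 = 2^3 = 8 ✓.


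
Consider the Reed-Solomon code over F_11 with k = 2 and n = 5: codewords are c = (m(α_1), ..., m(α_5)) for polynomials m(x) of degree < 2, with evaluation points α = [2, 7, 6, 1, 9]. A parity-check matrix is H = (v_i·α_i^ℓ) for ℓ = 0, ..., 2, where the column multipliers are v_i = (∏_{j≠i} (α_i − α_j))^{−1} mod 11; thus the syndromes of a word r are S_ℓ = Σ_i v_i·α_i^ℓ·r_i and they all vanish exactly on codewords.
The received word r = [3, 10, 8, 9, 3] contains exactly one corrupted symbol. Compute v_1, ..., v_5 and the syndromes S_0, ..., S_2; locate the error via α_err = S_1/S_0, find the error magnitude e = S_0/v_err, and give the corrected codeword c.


S = (1, 2, 4), error at position 1, error magnitude e = 3, c = [0, 10, 8, 9, 3].

Step 1: column multipliers v_i = (∏_{j≠i}(α_i − α_j))^{−1} mod 11.
  i = 1 (α = 2): (2−7)(2−6)(2−1)(2−9) = (−5)·(−4)·1·(−7) = −140 ≡ 3, so v_1 = 3^{−1} = 4 (mod 11).
  i = 2 (α = 7): (7−2)(7−6)(7−1)(7−9) = 5·1·6·(−2) = −60 ≡ 6, so v_2 = 6^{−1} = 2 (mod 11).
  i = 3 (α = 6): (6−2)(6−7)(6−1)(6−9) = 4·(−1)·5·(−3) = 60 ≡ 5, so v_3 = 5^{−1} = 9 (mod 11).
  i = 4 (α = 1): (1−2)(1−7)(1−6)(1−9) = (−1)·(−6)·(−5)·(−8) = 240 ≡ 9, so v_4 = 9^{−1} = 5 (mod 11).
  i = 5 (α = 9): (9−2)(9−7)(9−6)(9−1) = 7·2·3·8 = 336 ≡ 6, so v_5 = 6^{−1} = 2 (mod 11).
  v = [4, 2, 9, 5, 2].
Step 2: syndromes of r = [3, 10, 8, 9, 3] (all sums mod 11).
  S_0 = Σ v_i r_i = 4·3 + 2·10 + 9·8 + 5·9 + 2·3 = 155 ≡ 1.
  S_1 = Σ v_i α_i r_i = 4·2·3 + 2·7·10 + 9·6·8 + 5·1·9 + 2·9·3 = 695 ≡ 2.
  α_i^2 mod 11 = [4, 5, 3, 1, 4].
  S_2 = Σ v_i α_i^2 r_i = 4·4·3 + 2·5·10 + 9·3·8 + 5·1·9 + 2·4·3 = 433 ≡ 4.
  S = (1, 2, 4) ≠ 0, so r is not a codeword (an error is present).
Step 3: locate the error. For a single error e at position i, S_ℓ = v_i·e·α_i^ℓ, so α_err = S_1/S_0.
  S_0^{−1} = 1^{−1} = 1 (mod 11), so α_err = 2·1 = 2 ≡ 2 = α_1. Error position i = 1.
  Consistency check: S_2/S_1 = 4·6 = 24 ≡ 2 = α_err ✓ (single-error assumption holds).
Step 4: error magnitude e = S_0/v_1 = S_0·∏_{j≠1}(α_1 − α_j) = 1·3 = 3 ≡ 3 (mod 11).
Step 5: correct position 1: c_1 = r_1 − e = 3 − 3 ≡ 0 (mod 11). Hence c = [0, 10, 8, 9, 3].
  Check: interpolating c through the α_i gives m(x) = 7 + 2·x (degree < 2) with m(α_i) = c_i for every i, so c is indeed a codeword.


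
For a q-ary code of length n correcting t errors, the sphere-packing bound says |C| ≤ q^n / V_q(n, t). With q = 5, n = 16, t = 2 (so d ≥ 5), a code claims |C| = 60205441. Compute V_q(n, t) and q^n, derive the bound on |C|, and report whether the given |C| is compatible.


V_q(n, t) = 1985, q^n = 152587890625, Hamming bound = 76870473, |C| = 60205441 ≤ bound (satisfied).

Step 1: Compute V_q(n, t) = Σ_{j=0}^2 C(n, j) (q−1)^j.
  j = 0: C(16,0)·(4)^0 = 1·1 = 1.
  j = 1: C(16,1)·(4)^1 = 16·4 = 64.
  j = 2: C(16,2)·(4)^2 = 120·16 = 1920.
  V_q(n, t) = 1 + 64 + 1920 = 1985.
Step 2: q^n = 5^16 = 152587890625.
Step 3: Hamming bound ⌊q^n / V_q(n,t)⌋ = ⌊152587890625/1985⌋ = 76870473.
Step 4: Compare |C| = 60205441 to 76870473: satisfied.
The claimed |C| lies below the Hamming bound.


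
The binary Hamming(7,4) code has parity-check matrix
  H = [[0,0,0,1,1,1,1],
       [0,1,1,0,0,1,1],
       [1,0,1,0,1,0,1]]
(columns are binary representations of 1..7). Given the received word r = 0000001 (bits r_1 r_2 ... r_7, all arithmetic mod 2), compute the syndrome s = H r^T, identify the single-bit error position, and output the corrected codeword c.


s = (1, 1, 1)^T, error position = 7, corrected codeword c = 0000000

Compute s = H r^T mod 2 one row at a time:
  s_1 = 0 + 0 + 0 + 1 = 1 ≡ 1 (mod 2).
  s_2 = 0 + 0 + 0 + 1 = 1 ≡ 1 (mod 2).
  s_3 = 0 + 0 + 0 + 1 = 1 ≡ 1 (mod 2).
s = (1, 1, 1)^T — this equals column 7 of H (binary 111), so error is at position 7.
Correct: flip bit 7 of r = 0000001 to get c = 0000000.


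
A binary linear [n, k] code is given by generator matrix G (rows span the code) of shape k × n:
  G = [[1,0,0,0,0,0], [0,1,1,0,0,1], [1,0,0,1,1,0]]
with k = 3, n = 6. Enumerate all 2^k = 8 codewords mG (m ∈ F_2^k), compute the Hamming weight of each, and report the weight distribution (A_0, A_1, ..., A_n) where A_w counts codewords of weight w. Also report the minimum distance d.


Weight distribution: A_0 = 1, A_1 = 1, A_2 = 1, A_3 = 2, A_4 = 1, A_5 = 1, A_6 = 1. Minimum distance d = 1.

Enumerate all 2^3 = 8 messages m ∈ F_2^3.
For each, compute codeword c = mG in F_2^6, then tally its weight.
  m = 000 → c = 000000, weight = 0.
  m = 100 → c = 100000, weight = 1.
  m = 010 → c = 011001, weight = 3.
  m = 110 → c = 111001, weight = 4.
  m = 001 → c = 100110, weight = 3.
  m = 101 → c = 000110, weight = 2.
  m = 011 → c = 111111, weight = 6.
  m = 111 → c = 011111, weight = 5.
Tally weights:
  weight 0: 1 codewords.
  weight 1: 1 codewords.
  weight 2: 1 codewords.
  weight 3: 2 codewords.
  weight 4: 1 codewords.
  weight 5: 1 codewords.
  weight 6: 1 codewords.
Minimum distance d = smallest w > 0 with A_w > 0 = 1.
Sanity: Σ A_w = 8 = 2^3 = 8 ✓.


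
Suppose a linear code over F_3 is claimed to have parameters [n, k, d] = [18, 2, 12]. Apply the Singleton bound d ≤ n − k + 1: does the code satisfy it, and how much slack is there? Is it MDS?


Singleton RHS = n − k + 1 = 17, slack = 5, bound satisfied, not MDS.

Singleton bound: d ≤ n − k + 1.
Here n = 18, k = 2, so n − k + 1 = 17.
Given d = 12, check d ≤ 17: YES.
Slack = (n − k + 1) − d = 5.
The code is NOT MDS (slack = 5 > 0).
Description: the claimed parameters are [18, 2, 12]_3; such a code would be non-MDS.


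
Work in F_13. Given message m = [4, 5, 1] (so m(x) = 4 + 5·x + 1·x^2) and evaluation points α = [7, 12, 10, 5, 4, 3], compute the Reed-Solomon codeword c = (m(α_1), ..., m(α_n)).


c = [10, 0, 11, 2, 1, 2]

Message polynomial: m(x) = 4 + 5·x + 1·x^2 (mod 13).
For each evaluation point α_i, compute m(α_i) mod 13:
  α_1 = 7: Horner steps 1 → 12 → 10, so m(7) = 10.
  α_2 = 12: Horner steps 1 → 4 → 0, so m(12) = 0.
  α_3 = 10: Horner steps 1 → 2 → 11, so m(10) = 11.
  α_4 = 5: Horner steps 1 → 10 → 2, so m(5) = 2.
  α_5 = 4: Horner steps 1 → 9 → 1, so m(4) = 1.
  α_6 = 3: Horner steps 1 → 8 → 2, so m(3) = 2.
Codeword c = [10, 0, 11, 2, 1, 2] ∈ F_13^6.


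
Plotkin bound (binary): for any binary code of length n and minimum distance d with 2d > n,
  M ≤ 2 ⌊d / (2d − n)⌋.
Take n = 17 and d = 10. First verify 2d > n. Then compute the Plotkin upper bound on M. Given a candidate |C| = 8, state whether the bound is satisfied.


Plotkin bound M ≤ 6; given |C| = 8 > bound (violated).

Check applicability: 2d = 20, n = 17.
2d − n = 3 > 0, so Plotkin applies.
Compute d/(2d−n) = 10/3 ≈ 3.3333.
⌊d/(2d−n)⌋ = 3.
Plotkin bound: M ≤ 2·3 = 6.
Given |C| = 8, check: VIOLATED.
This |C| is above the Plotkin bound, so no binary code with n = 17, d = 10 and 8 codewords exists.


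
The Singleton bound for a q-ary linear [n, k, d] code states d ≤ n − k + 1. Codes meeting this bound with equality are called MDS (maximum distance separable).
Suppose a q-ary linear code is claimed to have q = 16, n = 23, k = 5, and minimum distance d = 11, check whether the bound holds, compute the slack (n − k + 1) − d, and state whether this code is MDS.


Singleton RHS = n − k + 1 = 19, slack = 8, bound satisfied, not MDS.

Singleton bound: d ≤ n − k + 1.
Here n = 23, k = 5, so n − k + 1 = 19.
Given d = 11, check d ≤ 19: YES.
Slack = (n − k + 1) − d = 8.
The code is NOT MDS (slack = 8 > 0).
Description: the claimed parameters are [23, 5, 11]_16; such a code would be non-MDS.


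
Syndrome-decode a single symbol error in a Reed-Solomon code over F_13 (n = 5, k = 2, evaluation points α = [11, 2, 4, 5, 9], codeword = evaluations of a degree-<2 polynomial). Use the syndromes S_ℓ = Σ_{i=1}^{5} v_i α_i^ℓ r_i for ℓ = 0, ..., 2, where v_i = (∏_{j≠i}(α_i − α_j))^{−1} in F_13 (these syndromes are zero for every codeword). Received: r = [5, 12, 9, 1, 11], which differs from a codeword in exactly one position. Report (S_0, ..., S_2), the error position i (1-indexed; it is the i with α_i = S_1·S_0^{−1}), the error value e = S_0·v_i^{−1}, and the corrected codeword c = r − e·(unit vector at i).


S = (7, 11, 8), error at position 5, error magnitude e = 3, c = [5, 12, 9, 1, 8].

Step 1: column multipliers v_i = (∏_{j≠i}(α_i − α_j))^{−1} mod 13.
  i = 1 (α = 11): (11−2)(11−4)(11−5)(11−9) = 9·7·6·2 = 756 ≡ 2, so v_1 = 2^{−1} = 7 (mod 13).
  i = 2 (α = 2): (2−11)(2−4)(2−5)(2−9) = (−9)·(−2)·(−3)·(−7) = 378 ≡ 1, so v_2 = 1^{−1} = 1 (mod 13).
  i = 3 (α = 4): (4−11)(4−2)(4−5)(4−9) = (−7)·2·(−1)·(−5) = −70 ≡ 8, so v_3 = 8^{−1} = 5 (mod 13).
  i = 4 (α = 5): (5−11)(5−2)(5−4)(5−9) = (−6)·3·1·(−4) = 72 ≡ 7, so v_4 = 7^{−1} = 2 (mod 13).
  i = 5 (α = 9): (9−11)(9−2)(9−4)(9−5) = (−2)·7·5·4 = −280 ≡ 6, so v_5 = 6^{−1} = 11 (mod 13).
  v = [7, 1, 5, 2, 11].
Step 2: syndromes of r = [5, 12, 9, 1, 11] (all sums mod 13).
  S_0 = Σ v_i r_i = 7·5 + 1·12 + 5·9 + 2·1 + 11·11 = 215 ≡ 7.
  S_1 = Σ v_i α_i r_i = 7·11·5 + 1·2·12 + 5·4·9 + 2·5·1 + 11·9·11 = 1688 ≡ 11.
  α_i^2 mod 13 = [4, 4, 3, 12, 3].
  S_2 = Σ v_i α_i^2 r_i = 7·4·5 + 1·4·12 + 5·3·9 + 2·12·1 + 11·3·11 = 710 ≡ 8.
  S = (7, 11, 8) ≠ 0, so r is not a codeword (an error is present).
Step 3: locate the error. For a single error e at position i, S_ℓ = v_i·e·α_i^ℓ, so α_err = S_1/S_0.
  S_0^{−1} = 7^{−1} = 2 (mod 13), so α_err = 11·2 = 22 ≡ 9 = α_5. Error position i = 5.
  Consistency check: S_2/S_1 = 8·6 = 48 ≡ 9 = α_err ✓ (single-error assumption holds).
Step 4: error magnitude e = S_0/v_5 = S_0·∏_{j≠5}(α_5 − α_j) = 7·6 = 42 ≡ 3 (mod 13).
Step 5: correct position 5: c_5 = r_5 − e = 11 − 3 ≡ 8 (mod 13). Hence c = [5, 12, 9, 1, 8].
  Check: interpolating c through the α_i gives m(x) = 2 + 5·x (degree < 2) with m(α_i) = c_i for every i, so c is indeed a codeword.


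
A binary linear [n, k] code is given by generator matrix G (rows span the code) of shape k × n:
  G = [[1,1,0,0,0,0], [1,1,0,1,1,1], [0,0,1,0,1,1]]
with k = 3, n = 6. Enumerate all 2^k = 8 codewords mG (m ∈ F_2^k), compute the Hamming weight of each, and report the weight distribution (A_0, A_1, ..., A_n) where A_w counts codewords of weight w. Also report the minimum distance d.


Weight distribution: A_0 = 1, A_2 = 2, A_3 = 2, A_4 = 1, A_5 = 2. Minimum distance d = 2.

Enumerate all 2^3 = 8 messages m ∈ F_2^3.
For each, compute codeword c = mG in F_2^6, then tally its weight.
  m = 000 → c = 000000, weight = 0.
  m = 100 → c = 110000, weight = 2.
  m = 010 → c = 110111, weight = 5.
  m = 110 → c = 000111, weight = 3.
  m = 001 → c = 001011, weight = 3.
  m = 101 → c = 111011, weight = 5.
  m = 011 → c = 111100, weight = 4.
  m = 111 → c = 001100, weight = 2.
Tally weights:
  weight 0: 1 codewords.
  weight 2: 2 codewords.
  weight 3: 2 codewords.
  weight 4: 1 codewords.
  weight 5: 2 codewords.
Minimum distance d = smallest w > 0 with A_w > 0 = 2.
Sanity: Σ A_w = 8 = 2^3 = 8 ✓.


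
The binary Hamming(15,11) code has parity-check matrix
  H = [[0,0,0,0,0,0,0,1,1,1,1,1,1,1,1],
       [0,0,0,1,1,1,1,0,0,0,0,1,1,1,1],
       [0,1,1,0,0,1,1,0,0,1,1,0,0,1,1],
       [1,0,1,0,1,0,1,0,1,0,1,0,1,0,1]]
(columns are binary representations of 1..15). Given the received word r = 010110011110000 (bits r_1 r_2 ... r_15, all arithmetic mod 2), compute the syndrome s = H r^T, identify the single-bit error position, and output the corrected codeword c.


s = (0, 0, 1, 1)^T, error position = 3, corrected codeword c = 011110011110000

Compute s = H r^T mod 2 one row at a time:
  s_1 = 1 + 1 + 1 + 1 + 0 + 0 + 0 + 0 = 4 ≡ 0 (mod 2).
  s_2 = 1 + 1 + 0 + 0 + 0 + 0 + 0 + 0 = 2 ≡ 0 (mod 2).
  s_3 = 1 + 0 + 0 + 0 + 1 + 1 + 0 + 0 = 3 ≡ 1 (mod 2).
  s_4 = 0 + 0 + 1 + 0 + 1 + 1 + 0 + 0 = 3 ≡ 1 (mod 2).
s = (0, 0, 1, 1)^T — this equals column 3 of H (binary 0011), so error is at position 3.
Correct: flip bit 3 of r = 010110011110000 to get c = 011110011110000.


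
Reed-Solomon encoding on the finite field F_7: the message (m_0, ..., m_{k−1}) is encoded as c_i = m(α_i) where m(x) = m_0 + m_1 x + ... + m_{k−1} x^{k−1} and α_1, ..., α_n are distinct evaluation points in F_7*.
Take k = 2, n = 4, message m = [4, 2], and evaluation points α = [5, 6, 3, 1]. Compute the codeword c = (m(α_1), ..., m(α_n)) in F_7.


c = [0, 2, 3, 6]

Message polynomial: m(x) = 4 + 2·x (mod 7).
For each evaluation point α_i, compute m(α_i) mod 7:
  α_1 = 5: Horner steps 2 → 0, so m(5) = 0.
  α_2 = 6: Horner steps 2 → 2, so m(6) = 2.
  α_3 = 3: Horner steps 2 → 3, so m(3) = 3.
  α_4 = 1: Horner steps 2 → 6, so m(1) = 6.
Codeword c = [0, 2, 3, 6] ∈ F_7^4.


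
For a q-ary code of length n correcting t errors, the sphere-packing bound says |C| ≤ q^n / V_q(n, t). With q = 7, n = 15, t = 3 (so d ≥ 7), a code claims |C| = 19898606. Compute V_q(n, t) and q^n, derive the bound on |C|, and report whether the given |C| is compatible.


V_q(n, t) = 102151, q^n = 4747561509943, Hamming bound = 46475918, |C| = 19898606 ≤ bound (satisfied).

Step 1: Compute V_q(n, t) = Σ_{j=0}^3 C(n, j) (q−1)^j.
  j = 0: C(15,0)·(6)^0 = 1·1 = 1.
  j = 1: C(15,1)·(6)^1 = 15·6 = 90.
  j = 2: C(15,2)·(6)^2 = 105·36 = 3780.
  j = 3: C(15,3)·(6)^3 = 455·216 = 98280.
  V_q(n, t) = 1 + 90 + 3780 + 98280 = 102151.
Step 2: q^n = 7^15 = 4747561509943.
Step 3: Hamming bound ⌊q^n / V_q(n,t)⌋ = ⌊4747561509943/102151⌋ = 46475918.
Step 4: Compare |C| = 19898606 to 46475918: satisfied.
The claimed |C| lies below the Hamming bound.


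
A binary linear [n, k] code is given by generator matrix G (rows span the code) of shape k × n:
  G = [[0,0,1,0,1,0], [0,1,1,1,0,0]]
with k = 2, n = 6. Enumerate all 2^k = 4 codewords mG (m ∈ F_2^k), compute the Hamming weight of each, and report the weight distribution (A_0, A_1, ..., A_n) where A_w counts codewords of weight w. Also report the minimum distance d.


Weight distribution: A_0 = 1, A_2 = 1, A_3 = 2. Minimum distance d = 2.

Enumerate all 2^2 = 4 messages m ∈ F_2^2.
For each, compute codeword c = mG in F_2^6, then tally its weight.
  m = 00 → c = 000000, weight = 0.
  m = 10 → c = 001010, weight = 2.
  m = 01 → c = 011100, weight = 3.
  m = 11 → c = 010110, weight = 3.
Tally weights:
  weight 0: 1 codewords.
  weight 2: 1 codewords.
  weight 3: 2 codewords.
Minimum distance d = smallest w > 0 with A_w > 0 = 2.
Sanity: Σ A_w = 4 = 2^2 = 4 ✓.
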